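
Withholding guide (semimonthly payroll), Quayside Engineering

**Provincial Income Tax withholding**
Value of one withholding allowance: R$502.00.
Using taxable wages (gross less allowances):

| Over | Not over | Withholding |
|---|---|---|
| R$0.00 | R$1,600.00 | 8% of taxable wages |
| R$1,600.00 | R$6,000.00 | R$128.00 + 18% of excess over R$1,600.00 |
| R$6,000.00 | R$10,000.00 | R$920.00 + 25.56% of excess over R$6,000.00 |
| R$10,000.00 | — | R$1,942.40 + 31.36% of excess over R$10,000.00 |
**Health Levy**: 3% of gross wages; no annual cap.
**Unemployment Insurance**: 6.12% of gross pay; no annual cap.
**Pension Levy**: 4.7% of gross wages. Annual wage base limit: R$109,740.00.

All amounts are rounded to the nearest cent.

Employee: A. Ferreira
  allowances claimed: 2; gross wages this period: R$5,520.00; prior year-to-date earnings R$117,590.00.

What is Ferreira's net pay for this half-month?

Provincial Income Tax: taxable = R$5,520.00 − 2×R$502.00 = R$4,516.00
  R$128.00 + 18% × (R$4,516.00 − R$1,600.00) = R$128.00 + 18% × R$2,916.00 = R$652.88
Health Levy: 3% × R$5,520.00 = R$165.60
Unemployment Insurance: 6.12% × R$5,520.00 = R$337.82
Pension Levy: YTD R$117,590.00 ≥ cap R$109,740.00 → R$0.00
Total withheld: R$652.88 + R$165.60 + R$337.82 + R$0.00 = R$1,156.30
Net pay: R$5,520.00 − R$1,156.30 = R$4,363.70

R$4,363.70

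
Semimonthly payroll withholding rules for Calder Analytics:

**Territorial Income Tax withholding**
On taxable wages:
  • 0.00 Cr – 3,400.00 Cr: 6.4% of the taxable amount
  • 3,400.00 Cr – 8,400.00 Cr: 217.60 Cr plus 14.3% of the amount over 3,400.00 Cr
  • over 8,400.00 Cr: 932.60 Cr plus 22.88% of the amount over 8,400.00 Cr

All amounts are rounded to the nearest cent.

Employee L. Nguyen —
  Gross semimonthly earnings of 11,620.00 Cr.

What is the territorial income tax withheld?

Territorial Income Tax: taxable = 11,620.00 Cr
  932.60 Cr + 22.88% × (11,620.00 Cr − 8,400.00 Cr) = 932.60 Cr + 22.88% × 3,220.00 Cr = 1,669.34 Cr

1,669.34 Cr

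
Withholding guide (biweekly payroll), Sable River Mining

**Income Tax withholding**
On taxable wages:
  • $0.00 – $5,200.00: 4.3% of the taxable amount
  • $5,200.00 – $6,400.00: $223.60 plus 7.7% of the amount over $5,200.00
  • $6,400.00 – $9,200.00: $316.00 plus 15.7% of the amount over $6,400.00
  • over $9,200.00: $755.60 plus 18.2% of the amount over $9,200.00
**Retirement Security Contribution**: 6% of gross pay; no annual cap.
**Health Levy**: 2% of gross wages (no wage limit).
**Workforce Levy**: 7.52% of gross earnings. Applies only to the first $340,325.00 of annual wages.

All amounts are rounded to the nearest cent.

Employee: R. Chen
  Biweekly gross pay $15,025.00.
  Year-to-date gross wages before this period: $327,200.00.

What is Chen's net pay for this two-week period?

Income Tax: taxable = $15,025.00
  $755.60 + 18.2% × ($15,025.00 − $9,200.00) = $755.60 + 18.2% × $5,825.00 = $1,815.75
Retirement Security Contribution: 6% × $15,025.00 = $901.50
Health Levy: 2% × $15,025.00 = $300.50
Workforce Levy: cap $340,325.00 − YTD $327,200.00 = $13,125.00 subject; 7.52% × $13,125.00 = $987.00
Total withheld: $1,815.75 + $901.50 + $300.50 + $987.00 = $4,004.75
Net pay: $15,025.00 − $4,004.75 = $11,020.25

$11,020.25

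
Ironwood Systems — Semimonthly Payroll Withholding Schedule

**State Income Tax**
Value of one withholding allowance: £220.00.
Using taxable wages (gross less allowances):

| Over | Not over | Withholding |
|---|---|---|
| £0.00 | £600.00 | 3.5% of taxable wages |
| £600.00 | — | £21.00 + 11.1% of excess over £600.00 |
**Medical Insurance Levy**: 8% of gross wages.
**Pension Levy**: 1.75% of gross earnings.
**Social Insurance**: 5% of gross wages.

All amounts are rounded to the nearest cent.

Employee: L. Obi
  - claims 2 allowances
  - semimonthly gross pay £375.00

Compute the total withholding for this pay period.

£55.31

State Income Tax: taxable = £375.00 − 2×£220.00 = £-65.00
  Taxable ≤ 0 → £0.00
Medical Insurance Levy: 8% × £375.00 = £30.00
Pension Levy: 1.75% × £375.00 = £6.56
Social Insurance: 5% × £375.00 = £18.75
Total: £0.00 + £30.00 + £6.56 + £18.75 = £55.31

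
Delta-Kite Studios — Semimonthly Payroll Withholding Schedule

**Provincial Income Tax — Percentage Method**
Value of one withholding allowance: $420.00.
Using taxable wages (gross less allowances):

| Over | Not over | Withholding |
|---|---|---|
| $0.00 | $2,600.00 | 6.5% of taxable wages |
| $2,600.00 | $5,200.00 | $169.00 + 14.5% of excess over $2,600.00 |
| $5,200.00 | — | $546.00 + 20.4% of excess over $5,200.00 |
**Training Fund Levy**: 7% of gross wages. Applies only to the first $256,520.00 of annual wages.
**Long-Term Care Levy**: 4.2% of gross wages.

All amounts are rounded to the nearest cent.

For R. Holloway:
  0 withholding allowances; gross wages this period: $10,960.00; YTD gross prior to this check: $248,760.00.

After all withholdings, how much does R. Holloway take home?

Provincial Income Tax: taxable = $10,960.00
  $546.00 + 20.4% × ($10,960.00 − $5,200.00) = $546.00 + 20.4% × $5,760.00 = $1,721.04
Training Fund Levy: cap $256,520.00 − YTD $248,760.00 = $7,760.00 subject; 7% × $7,760.00 = $543.20
Long-Term Care Levy: 4.2% × $10,960.00 = $460.32
Total withheld: $1,721.04 + $543.20 + $460.32 = $2,724.56
Net pay: $10,960.00 − $2,724.56 = $8,235.44

$8,235.44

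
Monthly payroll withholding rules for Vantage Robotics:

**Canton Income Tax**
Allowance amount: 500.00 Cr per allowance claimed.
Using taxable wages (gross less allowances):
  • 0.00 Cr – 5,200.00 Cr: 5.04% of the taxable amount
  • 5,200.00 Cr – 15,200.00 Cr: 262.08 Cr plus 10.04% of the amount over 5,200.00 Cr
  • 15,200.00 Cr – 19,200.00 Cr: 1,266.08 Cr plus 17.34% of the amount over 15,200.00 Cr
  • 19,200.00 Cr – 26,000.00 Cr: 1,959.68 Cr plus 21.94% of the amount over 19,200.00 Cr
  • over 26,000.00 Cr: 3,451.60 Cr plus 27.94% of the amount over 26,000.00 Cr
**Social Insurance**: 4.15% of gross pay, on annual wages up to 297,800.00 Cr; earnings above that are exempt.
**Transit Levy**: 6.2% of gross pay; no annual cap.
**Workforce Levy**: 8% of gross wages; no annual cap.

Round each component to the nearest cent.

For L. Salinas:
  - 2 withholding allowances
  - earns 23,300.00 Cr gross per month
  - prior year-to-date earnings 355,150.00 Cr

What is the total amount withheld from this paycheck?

5,948.42 Cr

Canton Income Tax: taxable = 23,300.00 Cr − 2×500.00 Cr = 22,300.00 Cr
  1,959.68 Cr + 21.94% × (22,300.00 Cr − 19,200.00 Cr) = 1,959.68 Cr + 21.94% × 3,100.00 Cr = 2,639.82 Cr
Social Insurance: YTD 355,150.00 Cr ≥ cap 297,800.00 Cr → 0.00 Cr
Transit Levy: 6.2% × 23,300.00 Cr = 1,444.60 Cr
Workforce Levy: 8% × 23,300.00 Cr = 1,864.00 Cr
Total: 2,639.82 Cr + 0.00 Cr + 1,444.60 Cr + 1,864.00 Cr = 5,948.42 Cr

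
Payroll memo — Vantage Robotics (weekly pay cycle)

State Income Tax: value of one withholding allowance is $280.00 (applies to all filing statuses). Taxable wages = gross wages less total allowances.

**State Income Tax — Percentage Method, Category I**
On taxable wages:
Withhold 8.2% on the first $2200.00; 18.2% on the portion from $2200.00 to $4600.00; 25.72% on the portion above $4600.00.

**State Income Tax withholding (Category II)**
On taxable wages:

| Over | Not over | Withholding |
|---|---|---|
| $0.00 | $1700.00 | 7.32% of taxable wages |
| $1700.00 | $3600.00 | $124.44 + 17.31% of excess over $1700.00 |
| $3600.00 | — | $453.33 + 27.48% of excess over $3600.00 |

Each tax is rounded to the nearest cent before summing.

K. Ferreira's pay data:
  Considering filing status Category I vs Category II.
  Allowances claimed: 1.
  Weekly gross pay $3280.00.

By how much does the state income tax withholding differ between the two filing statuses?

State Income Tax (Category I): taxable = $3280.00 − 1×$280.00 = $3000.00
  $180.40 + 18.2% × ($3000.00 − $2200.00) = $180.40 + 18.2% × $800.00 = $326.00
State Income Tax (Category II): taxable = $3280.00 − 1×$280.00 = $3000.00
  $124.44 + 17.31% × ($3000.00 − $1700.00) = $124.44 + 17.31% × $1300.00 = $349.47
Difference: |$326.00 − $349.47| = $23.47 (higher under Category II)

$23.47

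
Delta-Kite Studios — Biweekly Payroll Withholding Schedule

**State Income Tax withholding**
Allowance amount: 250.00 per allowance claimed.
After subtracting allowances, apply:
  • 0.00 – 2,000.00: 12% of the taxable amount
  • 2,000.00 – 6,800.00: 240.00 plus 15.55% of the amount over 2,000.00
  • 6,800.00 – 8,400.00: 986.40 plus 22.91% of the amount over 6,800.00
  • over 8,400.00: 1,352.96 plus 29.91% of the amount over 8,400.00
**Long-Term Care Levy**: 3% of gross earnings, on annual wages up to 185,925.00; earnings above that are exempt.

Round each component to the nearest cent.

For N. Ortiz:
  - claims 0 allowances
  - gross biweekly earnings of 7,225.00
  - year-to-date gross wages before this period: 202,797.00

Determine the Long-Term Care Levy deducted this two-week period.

Long-Term Care Levy: YTD 202,797.00 ≥ cap 185,925.00 → 0.00

0.00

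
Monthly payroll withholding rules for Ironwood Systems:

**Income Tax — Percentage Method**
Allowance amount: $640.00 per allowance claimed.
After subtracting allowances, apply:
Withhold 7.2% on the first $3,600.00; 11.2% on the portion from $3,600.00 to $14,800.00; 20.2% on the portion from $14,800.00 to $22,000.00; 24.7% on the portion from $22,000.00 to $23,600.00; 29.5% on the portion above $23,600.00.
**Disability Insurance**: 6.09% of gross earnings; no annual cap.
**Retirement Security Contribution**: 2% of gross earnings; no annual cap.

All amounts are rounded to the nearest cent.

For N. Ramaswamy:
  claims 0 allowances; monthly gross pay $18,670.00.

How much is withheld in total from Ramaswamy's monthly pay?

Income Tax: taxable = $18,670.00
  $1,513.60 + 20.2% × ($18,670.00 − $14,800.00) = $1,513.60 + 20.2% × $3,870.00 = $2,295.34
Disability Insurance: 6.09% × $18,670.00 = $1,137.00
Retirement Security Contribution: 2% × $18,670.00 = $373.40
Total: $2,295.34 + $1,137.00 + $373.40 = $3,805.74

$3,805.74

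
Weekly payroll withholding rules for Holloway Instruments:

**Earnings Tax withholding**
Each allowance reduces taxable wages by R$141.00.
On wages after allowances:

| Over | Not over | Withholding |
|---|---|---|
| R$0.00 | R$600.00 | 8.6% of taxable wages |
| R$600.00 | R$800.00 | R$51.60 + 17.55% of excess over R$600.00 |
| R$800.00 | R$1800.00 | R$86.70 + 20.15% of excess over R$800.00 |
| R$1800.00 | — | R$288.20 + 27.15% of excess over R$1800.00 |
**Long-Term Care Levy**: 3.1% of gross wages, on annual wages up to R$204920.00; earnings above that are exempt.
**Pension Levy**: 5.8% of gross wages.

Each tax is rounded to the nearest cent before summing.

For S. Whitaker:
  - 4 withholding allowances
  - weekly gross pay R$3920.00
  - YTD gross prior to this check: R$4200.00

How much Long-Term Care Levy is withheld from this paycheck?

Long-Term Care Levy: 3.1% × R$3920.00 = R$121.52

R$121.52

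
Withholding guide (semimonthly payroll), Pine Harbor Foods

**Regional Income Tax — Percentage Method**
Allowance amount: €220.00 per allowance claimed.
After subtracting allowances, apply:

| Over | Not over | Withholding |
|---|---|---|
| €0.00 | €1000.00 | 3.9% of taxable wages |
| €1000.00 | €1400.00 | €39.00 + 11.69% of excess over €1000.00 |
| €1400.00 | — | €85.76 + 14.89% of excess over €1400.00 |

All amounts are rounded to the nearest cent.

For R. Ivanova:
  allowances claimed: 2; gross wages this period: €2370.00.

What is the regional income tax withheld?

Regional Income Tax: taxable = €2370.00 − 2×€220.00 = €1930.00
  €85.76 + 14.89% × (€1930.00 − €1400.00) = €85.76 + 14.89% × €530.00 = €164.68

€164.68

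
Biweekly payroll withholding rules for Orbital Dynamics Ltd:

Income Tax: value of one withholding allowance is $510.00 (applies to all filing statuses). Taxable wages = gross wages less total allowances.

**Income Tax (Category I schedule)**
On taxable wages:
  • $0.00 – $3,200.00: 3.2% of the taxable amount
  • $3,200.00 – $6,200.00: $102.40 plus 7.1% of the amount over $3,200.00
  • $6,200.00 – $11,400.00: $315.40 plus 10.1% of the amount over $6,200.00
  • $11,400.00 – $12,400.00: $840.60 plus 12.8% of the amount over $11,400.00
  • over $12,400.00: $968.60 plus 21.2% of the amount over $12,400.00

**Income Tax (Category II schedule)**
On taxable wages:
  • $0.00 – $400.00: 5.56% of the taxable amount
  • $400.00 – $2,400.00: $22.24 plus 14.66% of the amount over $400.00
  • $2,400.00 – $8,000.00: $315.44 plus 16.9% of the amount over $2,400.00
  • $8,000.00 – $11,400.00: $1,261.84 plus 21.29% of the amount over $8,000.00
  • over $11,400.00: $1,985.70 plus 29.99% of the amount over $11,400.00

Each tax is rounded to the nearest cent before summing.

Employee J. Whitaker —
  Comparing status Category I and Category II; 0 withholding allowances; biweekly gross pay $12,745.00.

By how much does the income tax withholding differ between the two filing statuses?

Income Tax (Category I): taxable = $12,745.00
  $968.60 + 21.2% × ($12,745.00 − $12,400.00) = $968.60 + 21.2% × $345.00 = $1,041.74
Income Tax (Category II): taxable = $12,745.00
  $1,985.70 + 29.99% × ($12,745.00 − $11,400.00) = $1,985.70 + 29.99% × $1,345.00 = $2,389.07
Difference: |$1,041.74 − $2,389.07| = $1,347.33 (higher under Category II)

$1,347.33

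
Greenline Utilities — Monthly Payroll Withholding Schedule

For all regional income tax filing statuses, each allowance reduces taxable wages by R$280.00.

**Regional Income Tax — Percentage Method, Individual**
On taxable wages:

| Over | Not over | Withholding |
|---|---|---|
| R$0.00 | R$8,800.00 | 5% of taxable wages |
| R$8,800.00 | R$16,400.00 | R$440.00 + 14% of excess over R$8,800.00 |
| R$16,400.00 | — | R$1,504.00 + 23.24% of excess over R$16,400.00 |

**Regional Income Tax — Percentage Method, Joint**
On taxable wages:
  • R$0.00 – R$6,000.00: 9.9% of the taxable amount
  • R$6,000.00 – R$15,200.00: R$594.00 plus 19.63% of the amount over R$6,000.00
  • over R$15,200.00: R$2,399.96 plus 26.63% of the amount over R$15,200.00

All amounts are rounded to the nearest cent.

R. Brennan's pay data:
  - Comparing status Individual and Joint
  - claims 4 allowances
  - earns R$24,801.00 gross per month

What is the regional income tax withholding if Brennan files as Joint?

R$4,658.45

Regional Income Tax (Joint): taxable = R$24,801.00 − 4×R$280.00 = R$23,681.00
  R$2,399.96 + 26.63% × (R$23,681.00 − R$15,200.00) = R$2,399.96 + 26.63% × R$8,481.00 = R$4,658.45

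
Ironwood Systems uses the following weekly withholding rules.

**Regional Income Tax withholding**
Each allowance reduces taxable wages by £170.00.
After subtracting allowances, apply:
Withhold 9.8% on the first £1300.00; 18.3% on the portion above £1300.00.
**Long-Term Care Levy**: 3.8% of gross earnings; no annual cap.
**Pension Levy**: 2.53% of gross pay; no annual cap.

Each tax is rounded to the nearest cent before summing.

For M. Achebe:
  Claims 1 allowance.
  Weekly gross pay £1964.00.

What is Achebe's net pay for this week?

Regional Income Tax: taxable = £1964.00 − 1×£170.00 = £1794.00
  £127.40 + 18.3% × (£1794.00 − £1300.00) = £127.40 + 18.3% × £494.00 = £217.80
Long-Term Care Levy: 3.8% × £1964.00 = £74.63
Pension Levy: 2.53% × £1964.00 = £49.69
Total withheld: £217.80 + £74.63 + £49.69 = £342.12
Net pay: £1964.00 − £342.12 = £1621.88

£1621.88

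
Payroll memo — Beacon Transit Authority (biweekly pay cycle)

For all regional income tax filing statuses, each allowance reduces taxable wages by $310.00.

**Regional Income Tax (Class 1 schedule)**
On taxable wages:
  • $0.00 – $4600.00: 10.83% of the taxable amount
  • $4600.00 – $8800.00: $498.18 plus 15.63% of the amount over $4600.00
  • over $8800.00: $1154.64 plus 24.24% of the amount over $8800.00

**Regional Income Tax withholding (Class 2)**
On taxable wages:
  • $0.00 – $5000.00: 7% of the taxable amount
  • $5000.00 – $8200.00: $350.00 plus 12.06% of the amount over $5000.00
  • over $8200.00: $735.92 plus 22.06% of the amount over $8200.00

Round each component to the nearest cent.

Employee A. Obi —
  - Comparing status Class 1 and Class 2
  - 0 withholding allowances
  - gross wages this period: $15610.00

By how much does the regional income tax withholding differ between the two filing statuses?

$434.81

Regional Income Tax (Class 1): taxable = $15610.00
  $1154.64 + 24.24% × ($15610.00 − $8800.00) = $1154.64 + 24.24% × $6810.00 = $2805.38
Regional Income Tax (Class 2): taxable = $15610.00
  $735.92 + 22.06% × ($15610.00 − $8200.00) = $735.92 + 22.06% × $7410.00 = $2370.57
Difference: |$2805.38 − $2370.57| = $434.81 (higher under Class 1)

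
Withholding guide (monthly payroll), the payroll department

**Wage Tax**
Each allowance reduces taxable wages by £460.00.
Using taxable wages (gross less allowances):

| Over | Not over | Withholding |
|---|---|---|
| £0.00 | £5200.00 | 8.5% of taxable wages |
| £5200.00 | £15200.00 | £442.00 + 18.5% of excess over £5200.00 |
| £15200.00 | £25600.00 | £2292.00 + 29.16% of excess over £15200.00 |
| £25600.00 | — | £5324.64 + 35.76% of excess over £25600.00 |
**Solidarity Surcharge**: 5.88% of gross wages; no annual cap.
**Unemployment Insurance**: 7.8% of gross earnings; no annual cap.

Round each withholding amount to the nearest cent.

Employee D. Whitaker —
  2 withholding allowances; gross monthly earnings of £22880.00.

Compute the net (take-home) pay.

Wage Tax: taxable = £22880.00 − 2×£460.00 = £21960.00
  £2292.00 + 29.16% × (£21960.00 − £15200.00) = £2292.00 + 29.16% × £6760.00 = £4263.22
Solidarity Surcharge: 5.88% × £22880.00 = £1345.34
Unemployment Insurance: 7.8% × £22880.00 = £1784.64
Total withheld: £4263.22 + £1345.34 + £1784.64 = £7393.20
Net pay: £22880.00 − £7393.20 = £15486.80

£15486.80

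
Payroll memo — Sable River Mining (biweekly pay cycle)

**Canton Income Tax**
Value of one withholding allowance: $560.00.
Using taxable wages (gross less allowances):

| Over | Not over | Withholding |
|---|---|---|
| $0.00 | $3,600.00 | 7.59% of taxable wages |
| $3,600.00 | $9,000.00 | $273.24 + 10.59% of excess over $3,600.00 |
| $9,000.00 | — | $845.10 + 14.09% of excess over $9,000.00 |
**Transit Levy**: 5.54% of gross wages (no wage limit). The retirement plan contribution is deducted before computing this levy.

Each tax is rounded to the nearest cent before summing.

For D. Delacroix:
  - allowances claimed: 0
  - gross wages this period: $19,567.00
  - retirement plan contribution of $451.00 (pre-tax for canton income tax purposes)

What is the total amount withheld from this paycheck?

$3,329.47

Canton Income Tax: taxable = $19,567.00 − $451.00 = $19,116.00
  $845.10 + 14.09% × ($19,116.00 − $9,000.00) = $845.10 + 14.09% × $10,116.00 = $2,270.44
Transit Levy: 5.54% × $19,116.00 = $1,059.03
Total: $2,270.44 + $1,059.03 = $3,329.47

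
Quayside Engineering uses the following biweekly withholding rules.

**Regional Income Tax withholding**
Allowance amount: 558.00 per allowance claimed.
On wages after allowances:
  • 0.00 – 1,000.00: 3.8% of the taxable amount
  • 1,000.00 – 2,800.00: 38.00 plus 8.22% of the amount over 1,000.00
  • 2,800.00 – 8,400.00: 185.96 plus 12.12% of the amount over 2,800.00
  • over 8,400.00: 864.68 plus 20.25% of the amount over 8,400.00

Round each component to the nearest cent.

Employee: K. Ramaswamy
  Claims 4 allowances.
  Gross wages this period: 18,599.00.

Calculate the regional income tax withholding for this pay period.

Regional Income Tax: taxable = 18,599.00 − 4×558.00 = 16,367.00
  864.68 + 20.25% × (16,367.00 − 8,400.00) = 864.68 + 20.25% × 7,967.00 = 2,478.00

2,478.00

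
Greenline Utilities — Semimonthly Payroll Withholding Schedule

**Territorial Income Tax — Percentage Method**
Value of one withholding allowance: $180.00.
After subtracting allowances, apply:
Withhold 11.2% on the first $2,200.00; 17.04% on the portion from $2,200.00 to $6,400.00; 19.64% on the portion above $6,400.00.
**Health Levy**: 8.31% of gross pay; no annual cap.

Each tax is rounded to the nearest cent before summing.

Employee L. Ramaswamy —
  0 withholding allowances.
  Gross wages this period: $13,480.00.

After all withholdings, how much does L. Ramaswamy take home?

$10,007.22

Territorial Income Tax: taxable = $13,480.00
  $962.08 + 19.64% × ($13,480.00 − $6,400.00) = $962.08 + 19.64% × $7,080.00 = $2,352.59
Health Levy: 8.31% × $13,480.00 = $1,120.19
Total withheld: $2,352.59 + $1,120.19 = $3,472.78
Net pay: $13,480.00 − $3,472.78 = $10,007.22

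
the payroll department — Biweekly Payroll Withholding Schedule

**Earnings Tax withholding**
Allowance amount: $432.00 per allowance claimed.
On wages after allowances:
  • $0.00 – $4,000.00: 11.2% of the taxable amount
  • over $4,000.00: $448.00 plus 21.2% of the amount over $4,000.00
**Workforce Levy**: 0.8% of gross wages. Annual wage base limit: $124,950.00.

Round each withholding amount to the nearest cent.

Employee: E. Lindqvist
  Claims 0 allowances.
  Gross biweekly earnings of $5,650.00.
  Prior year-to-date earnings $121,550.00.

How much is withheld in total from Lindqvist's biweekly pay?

$825.00

Earnings Tax: taxable = $5,650.00
  $448.00 + 21.2% × ($5,650.00 − $4,000.00) = $448.00 + 21.2% × $1,650.00 = $797.80
Workforce Levy: cap $124,950.00 − YTD $121,550.00 = $3,400.00 subject; 0.8% × $3,400.00 = $27.20
Total: $797.80 + $27.20 = $825.00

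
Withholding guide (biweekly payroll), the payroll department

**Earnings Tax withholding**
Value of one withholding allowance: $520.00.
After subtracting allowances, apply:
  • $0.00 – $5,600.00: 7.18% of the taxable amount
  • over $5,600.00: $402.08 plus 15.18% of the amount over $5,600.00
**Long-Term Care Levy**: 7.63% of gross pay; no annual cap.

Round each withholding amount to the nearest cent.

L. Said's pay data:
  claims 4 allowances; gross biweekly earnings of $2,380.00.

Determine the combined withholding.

$203.13

Earnings Tax: taxable = $2,380.00 − 4×$520.00 = $300.00
  7.18% × $300.00 = $21.54
Long-Term Care Levy: 7.63% × $2,380.00 = $181.59
Total: $21.54 + $181.59 = $203.13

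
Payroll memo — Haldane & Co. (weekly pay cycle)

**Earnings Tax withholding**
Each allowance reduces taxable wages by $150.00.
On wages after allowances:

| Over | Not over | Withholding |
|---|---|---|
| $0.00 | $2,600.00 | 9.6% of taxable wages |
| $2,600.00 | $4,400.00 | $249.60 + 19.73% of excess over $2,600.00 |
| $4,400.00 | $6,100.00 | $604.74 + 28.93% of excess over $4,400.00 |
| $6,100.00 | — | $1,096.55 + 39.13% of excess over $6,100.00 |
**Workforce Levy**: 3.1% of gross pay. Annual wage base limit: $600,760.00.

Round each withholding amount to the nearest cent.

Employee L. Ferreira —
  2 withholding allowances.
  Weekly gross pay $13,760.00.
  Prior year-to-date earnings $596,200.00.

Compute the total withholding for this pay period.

$4,117.88

Earnings Tax: taxable = $13,760.00 − 2×$150.00 = $13,460.00
  $1,096.55 + 39.13% × ($13,460.00 − $6,100.00) = $1,096.55 + 39.13% × $7,360.00 = $3,976.52
Workforce Levy: cap $600,760.00 − YTD $596,200.00 = $4,560.00 subject; 3.1% × $4,560.00 = $141.36
Total: $3,976.52 + $141.36 = $4,117.88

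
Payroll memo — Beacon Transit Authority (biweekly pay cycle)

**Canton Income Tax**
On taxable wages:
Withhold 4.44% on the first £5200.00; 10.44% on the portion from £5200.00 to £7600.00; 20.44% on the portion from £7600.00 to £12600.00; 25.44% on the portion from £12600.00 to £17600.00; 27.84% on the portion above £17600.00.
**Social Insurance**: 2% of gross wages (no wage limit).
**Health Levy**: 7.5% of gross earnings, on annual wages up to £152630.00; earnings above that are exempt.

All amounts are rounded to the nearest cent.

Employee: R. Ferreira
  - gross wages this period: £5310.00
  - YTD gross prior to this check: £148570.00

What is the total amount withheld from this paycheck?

£653.06

Canton Income Tax: taxable = £5310.00
  £230.88 + 10.44% × (£5310.00 − £5200.00) = £230.88 + 10.44% × £110.00 = £242.36
Social Insurance: 2% × £5310.00 = £106.20
Health Levy: cap £152630.00 − YTD £148570.00 = £4060.00 subject; 7.5% × £4060.00 = £304.50
Total: £242.36 + £106.20 + £304.50 = £653.06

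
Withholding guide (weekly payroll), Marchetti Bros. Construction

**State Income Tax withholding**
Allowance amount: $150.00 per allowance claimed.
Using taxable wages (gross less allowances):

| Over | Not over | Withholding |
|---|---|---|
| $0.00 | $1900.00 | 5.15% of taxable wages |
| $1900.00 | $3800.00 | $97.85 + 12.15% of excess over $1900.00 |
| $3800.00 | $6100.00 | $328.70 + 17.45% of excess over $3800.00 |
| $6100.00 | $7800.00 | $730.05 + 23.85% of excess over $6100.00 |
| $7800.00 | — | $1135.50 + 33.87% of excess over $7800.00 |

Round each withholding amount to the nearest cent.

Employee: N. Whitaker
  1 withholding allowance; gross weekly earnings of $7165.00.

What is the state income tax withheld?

State Income Tax: taxable = $7165.00 − 1×$150.00 = $7015.00
  $730.05 + 23.85% × ($7015.00 − $6100.00) = $730.05 + 23.85% × $915.00 = $948.28

$948.28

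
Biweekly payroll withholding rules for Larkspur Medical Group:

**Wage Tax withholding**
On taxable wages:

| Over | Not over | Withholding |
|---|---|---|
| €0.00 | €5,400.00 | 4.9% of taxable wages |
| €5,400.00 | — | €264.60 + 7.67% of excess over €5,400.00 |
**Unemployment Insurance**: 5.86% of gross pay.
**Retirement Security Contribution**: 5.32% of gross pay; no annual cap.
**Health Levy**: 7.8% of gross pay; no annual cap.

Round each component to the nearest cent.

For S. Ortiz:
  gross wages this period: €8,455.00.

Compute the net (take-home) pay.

Wage Tax: taxable = €8,455.00
  €264.60 + 7.67% × (€8,455.00 − €5,400.00) = €264.60 + 7.67% × €3,055.00 = €498.92
Unemployment Insurance: 5.86% × €8,455.00 = €495.46
Retirement Security Contribution: 5.32% × €8,455.00 = €449.81
Health Levy: 7.8% × €8,455.00 = €659.49
Total withheld: €498.92 + €495.46 + €449.81 + €659.49 = €2,103.68
Net pay: €8,455.00 − €2,103.68 = €6,351.32

€6,351.32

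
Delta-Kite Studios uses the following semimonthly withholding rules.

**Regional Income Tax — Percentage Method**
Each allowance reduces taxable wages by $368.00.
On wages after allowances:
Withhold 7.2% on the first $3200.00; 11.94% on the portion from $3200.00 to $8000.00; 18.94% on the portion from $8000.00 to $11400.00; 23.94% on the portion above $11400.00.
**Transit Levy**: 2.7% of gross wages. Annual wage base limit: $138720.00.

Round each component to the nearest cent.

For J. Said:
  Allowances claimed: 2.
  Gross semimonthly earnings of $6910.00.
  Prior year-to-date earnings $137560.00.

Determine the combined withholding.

Regional Income Tax: taxable = $6910.00 − 2×$368.00 = $6174.00
  $230.40 + 11.94% × ($6174.00 − $3200.00) = $230.40 + 11.94% × $2974.00 = $585.50
Transit Levy: cap $138720.00 − YTD $137560.00 = $1160.00 subject; 2.7% × $1160.00 = $31.32
Total: $585.50 + $31.32 = $616.82

$616.82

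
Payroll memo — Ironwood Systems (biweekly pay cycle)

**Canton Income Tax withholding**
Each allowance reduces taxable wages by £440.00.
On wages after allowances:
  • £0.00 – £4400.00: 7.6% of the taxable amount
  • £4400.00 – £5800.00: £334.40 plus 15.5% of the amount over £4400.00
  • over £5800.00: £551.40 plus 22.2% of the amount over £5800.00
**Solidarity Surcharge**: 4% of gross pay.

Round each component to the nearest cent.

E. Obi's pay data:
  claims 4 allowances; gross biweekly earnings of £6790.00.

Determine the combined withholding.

Canton Income Tax: taxable = £6790.00 − 4×£440.00 = £5030.00
  £334.40 + 15.5% × (£5030.00 − £4400.00) = £334.40 + 15.5% × £630.00 = £432.05
Solidarity Surcharge: 4% × £6790.00 = £271.60
Total: £432.05 + £271.60 = £703.65

£703.65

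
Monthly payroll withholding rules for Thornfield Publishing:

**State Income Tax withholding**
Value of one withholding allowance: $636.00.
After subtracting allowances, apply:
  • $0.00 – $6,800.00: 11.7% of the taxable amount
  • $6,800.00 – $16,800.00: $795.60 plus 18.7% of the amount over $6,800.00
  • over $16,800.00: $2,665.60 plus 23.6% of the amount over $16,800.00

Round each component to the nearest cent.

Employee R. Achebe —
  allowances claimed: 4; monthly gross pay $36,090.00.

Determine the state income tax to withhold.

$6,617.66

State Income Tax: taxable = $36,090.00 − 4×$636.00 = $33,546.00
  $2,665.60 + 23.6% × ($33,546.00 − $16,800.00) = $2,665.60 + 23.6% × $16,746.00 = $6,617.66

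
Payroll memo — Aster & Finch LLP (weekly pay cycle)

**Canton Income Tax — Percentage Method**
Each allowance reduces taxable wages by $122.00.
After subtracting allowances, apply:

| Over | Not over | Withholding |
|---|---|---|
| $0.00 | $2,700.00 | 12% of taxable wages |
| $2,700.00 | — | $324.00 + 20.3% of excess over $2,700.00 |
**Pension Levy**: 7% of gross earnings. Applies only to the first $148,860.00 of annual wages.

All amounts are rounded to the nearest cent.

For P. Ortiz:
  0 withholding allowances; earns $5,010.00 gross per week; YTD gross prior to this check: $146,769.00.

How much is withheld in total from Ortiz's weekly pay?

Canton Income Tax: taxable = $5,010.00
  $324.00 + 20.3% × ($5,010.00 − $2,700.00) = $324.00 + 20.3% × $2,310.00 = $792.93
Pension Levy: cap $148,860.00 − YTD $146,769.00 = $2,091.00 subject; 7% × $2,091.00 = $146.37
Total: $792.93 + $146.37 = $939.30

$939.30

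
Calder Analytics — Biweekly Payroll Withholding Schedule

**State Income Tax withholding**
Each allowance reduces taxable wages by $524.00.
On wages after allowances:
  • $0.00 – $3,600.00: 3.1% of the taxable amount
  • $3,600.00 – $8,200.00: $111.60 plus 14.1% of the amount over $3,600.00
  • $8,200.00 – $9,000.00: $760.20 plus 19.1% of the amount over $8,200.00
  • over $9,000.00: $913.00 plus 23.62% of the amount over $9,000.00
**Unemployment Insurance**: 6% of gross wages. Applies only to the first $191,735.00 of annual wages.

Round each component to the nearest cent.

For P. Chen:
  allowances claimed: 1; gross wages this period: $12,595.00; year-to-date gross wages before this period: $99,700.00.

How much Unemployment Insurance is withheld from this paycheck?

$755.70

Unemployment Insurance: 6% × $12,595.00 = $755.70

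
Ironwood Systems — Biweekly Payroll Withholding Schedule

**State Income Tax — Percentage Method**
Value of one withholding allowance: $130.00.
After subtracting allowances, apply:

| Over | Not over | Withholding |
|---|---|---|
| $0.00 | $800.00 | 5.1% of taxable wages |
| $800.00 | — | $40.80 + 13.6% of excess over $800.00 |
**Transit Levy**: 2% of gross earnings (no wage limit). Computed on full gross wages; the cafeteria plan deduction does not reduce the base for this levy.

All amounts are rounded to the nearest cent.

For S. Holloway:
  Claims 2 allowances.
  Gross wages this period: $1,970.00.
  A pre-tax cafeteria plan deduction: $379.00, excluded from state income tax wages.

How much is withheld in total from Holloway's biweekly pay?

State Income Tax: taxable = $1,970.00 − $379.00 − 2×$130.00 = $1,331.00
  $40.80 + 13.6% × ($1,331.00 − $800.00) = $40.80 + 13.6% × $531.00 = $113.02
Transit Levy: 2% × $1,970.00 = $39.40
Total: $113.02 + $39.40 = $152.42

$152.42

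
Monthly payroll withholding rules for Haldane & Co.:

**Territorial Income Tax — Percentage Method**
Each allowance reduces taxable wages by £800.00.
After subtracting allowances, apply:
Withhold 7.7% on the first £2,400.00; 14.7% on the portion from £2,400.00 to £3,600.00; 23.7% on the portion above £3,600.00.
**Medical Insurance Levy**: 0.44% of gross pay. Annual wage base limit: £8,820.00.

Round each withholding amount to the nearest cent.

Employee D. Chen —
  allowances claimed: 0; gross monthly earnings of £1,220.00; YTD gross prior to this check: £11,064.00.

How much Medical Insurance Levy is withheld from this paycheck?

Medical Insurance Levy: YTD £11,064.00 ≥ cap £8,820.00 → £0.00

£0.00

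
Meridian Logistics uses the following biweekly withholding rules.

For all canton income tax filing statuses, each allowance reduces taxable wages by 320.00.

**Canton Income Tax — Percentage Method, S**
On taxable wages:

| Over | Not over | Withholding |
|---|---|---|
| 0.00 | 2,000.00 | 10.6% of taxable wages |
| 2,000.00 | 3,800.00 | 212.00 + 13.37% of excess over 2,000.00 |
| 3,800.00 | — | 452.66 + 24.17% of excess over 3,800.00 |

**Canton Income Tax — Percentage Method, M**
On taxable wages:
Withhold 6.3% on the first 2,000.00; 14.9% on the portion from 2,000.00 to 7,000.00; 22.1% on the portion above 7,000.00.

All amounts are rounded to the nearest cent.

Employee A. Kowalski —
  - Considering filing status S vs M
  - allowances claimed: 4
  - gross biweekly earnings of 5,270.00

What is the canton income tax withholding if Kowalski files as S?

Canton Income Tax (S): taxable = 5,270.00 − 4×320.00 = 3,990.00
  452.66 + 24.17% × (3,990.00 − 3,800.00) = 452.66 + 24.17% × 190.00 = 498.58

498.58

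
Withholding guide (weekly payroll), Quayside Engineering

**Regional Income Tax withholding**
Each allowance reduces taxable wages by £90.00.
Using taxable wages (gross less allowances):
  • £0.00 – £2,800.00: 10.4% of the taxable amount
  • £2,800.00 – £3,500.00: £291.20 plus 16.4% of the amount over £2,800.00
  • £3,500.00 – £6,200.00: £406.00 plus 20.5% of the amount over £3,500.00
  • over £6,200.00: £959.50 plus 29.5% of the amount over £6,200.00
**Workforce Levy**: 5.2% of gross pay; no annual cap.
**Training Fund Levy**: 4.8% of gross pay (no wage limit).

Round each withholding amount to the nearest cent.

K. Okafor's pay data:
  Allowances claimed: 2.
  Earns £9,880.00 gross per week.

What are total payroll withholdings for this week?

Regional Income Tax: taxable = £9,880.00 − 2×£90.00 = £9,700.00
  £959.50 + 29.5% × (£9,700.00 − £6,200.00) = £959.50 + 29.5% × £3,500.00 = £1,992.00
Workforce Levy: 5.2% × £9,880.00 = £513.76
Training Fund Levy: 4.8% × £9,880.00 = £474.24
Total: £1,992.00 + £513.76 + £474.24 = £2,980.00

£2,980.00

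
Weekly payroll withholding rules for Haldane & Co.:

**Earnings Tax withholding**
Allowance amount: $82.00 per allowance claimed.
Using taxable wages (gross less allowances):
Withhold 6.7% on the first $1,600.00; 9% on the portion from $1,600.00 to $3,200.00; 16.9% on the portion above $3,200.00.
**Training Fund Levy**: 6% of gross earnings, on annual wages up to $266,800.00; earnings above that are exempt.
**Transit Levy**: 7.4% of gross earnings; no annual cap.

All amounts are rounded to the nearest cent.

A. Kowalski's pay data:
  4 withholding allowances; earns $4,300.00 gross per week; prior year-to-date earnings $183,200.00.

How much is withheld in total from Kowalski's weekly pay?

$957.87

Earnings Tax: taxable = $4,300.00 − 4×$82.00 = $3,972.00
  $251.20 + 16.9% × ($3,972.00 − $3,200.00) = $251.20 + 16.9% × $772.00 = $381.67
Training Fund Levy: 6% × $4,300.00 = $258.00
Transit Levy: 7.4% × $4,300.00 = $318.20
Total: $381.67 + $258.00 + $318.20 = $957.87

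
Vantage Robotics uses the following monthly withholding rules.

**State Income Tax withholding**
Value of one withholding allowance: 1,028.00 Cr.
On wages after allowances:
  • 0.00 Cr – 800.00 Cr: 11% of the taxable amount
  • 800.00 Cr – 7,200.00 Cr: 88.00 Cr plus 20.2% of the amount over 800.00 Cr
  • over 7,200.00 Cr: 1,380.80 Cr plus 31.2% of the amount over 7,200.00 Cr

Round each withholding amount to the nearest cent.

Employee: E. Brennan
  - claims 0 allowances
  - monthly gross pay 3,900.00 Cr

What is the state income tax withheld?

714.20 Cr

State Income Tax: taxable = 3,900.00 Cr
  88.00 Cr + 20.2% × (3,900.00 Cr − 800.00 Cr) = 88.00 Cr + 20.2% × 3,100.00 Cr = 714.20 Cr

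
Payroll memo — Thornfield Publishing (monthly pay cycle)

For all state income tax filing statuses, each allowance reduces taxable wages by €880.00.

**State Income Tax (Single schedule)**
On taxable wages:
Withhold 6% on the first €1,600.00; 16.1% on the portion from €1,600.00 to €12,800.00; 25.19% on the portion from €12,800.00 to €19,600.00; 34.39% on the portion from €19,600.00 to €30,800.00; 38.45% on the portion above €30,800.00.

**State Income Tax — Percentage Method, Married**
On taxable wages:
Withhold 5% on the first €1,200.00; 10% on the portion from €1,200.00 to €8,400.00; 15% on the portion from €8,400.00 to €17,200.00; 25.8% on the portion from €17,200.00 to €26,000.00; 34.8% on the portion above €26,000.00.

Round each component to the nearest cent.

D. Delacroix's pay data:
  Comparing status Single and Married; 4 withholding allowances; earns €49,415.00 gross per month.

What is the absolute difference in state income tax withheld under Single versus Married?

State Income Tax (Single): taxable = €49,415.00 − 4×€880.00 = €45,895.00
  €7,463.80 + 38.45% × (€45,895.00 − €30,800.00) = €7,463.80 + 38.45% × €15,095.00 = €13,267.83
State Income Tax (Married): taxable = €49,415.00 − 4×€880.00 = €45,895.00
  €4,370.40 + 34.8% × (€45,895.00 − €26,000.00) = €4,370.40 + 34.8% × €19,895.00 = €11,293.86
Difference: |€13,267.83 − €11,293.86| = €1,973.97 (higher under Single)

€1,973.97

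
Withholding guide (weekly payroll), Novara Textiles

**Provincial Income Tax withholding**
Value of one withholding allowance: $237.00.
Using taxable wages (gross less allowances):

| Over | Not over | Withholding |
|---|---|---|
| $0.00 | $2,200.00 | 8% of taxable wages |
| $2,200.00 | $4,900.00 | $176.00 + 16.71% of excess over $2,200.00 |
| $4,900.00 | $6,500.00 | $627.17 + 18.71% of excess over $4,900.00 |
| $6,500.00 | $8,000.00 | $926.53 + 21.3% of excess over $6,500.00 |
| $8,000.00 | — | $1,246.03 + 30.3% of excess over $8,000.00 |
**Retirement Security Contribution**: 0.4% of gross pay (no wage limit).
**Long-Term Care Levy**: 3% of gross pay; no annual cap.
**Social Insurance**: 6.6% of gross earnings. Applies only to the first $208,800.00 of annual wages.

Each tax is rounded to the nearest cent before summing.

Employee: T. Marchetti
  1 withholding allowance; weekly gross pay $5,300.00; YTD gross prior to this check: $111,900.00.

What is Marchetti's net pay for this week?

$4,112.33

Provincial Income Tax: taxable = $5,300.00 − 1×$237.00 = $5,063.00
  $627.17 + 18.71% × ($5,063.00 − $4,900.00) = $627.17 + 18.71% × $163.00 = $657.67
Retirement Security Contribution: 0.4% × $5,300.00 = $21.20
Long-Term Care Levy: 3% × $5,300.00 = $159.00
Social Insurance: 6.6% × $5,300.00 = $349.80
Total withheld: $657.67 + $21.20 + $159.00 + $349.80 = $1,187.67
Net pay: $5,300.00 − $1,187.67 = $4,112.33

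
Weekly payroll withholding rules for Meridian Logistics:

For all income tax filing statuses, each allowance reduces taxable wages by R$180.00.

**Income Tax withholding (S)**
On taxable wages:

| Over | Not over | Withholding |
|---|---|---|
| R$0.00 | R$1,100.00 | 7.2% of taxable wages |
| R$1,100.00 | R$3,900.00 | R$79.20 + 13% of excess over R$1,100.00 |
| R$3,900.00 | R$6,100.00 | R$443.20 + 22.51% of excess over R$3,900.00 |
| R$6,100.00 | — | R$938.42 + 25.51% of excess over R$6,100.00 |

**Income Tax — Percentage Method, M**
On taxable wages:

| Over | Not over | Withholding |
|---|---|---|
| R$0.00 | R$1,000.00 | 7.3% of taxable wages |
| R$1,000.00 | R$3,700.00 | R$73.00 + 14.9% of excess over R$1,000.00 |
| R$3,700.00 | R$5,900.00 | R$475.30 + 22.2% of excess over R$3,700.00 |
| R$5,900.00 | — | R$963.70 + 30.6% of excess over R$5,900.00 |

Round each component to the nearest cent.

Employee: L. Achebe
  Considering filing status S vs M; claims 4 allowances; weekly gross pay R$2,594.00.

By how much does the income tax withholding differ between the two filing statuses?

Income Tax (S): taxable = R$2,594.00 − 4×R$180.00 = R$1,874.00
  R$79.20 + 13% × (R$1,874.00 − R$1,100.00) = R$79.20 + 13% × R$774.00 = R$179.82
Income Tax (M): taxable = R$2,594.00 − 4×R$180.00 = R$1,874.00
  R$73.00 + 14.9% × (R$1,874.00 − R$1,000.00) = R$73.00 + 14.9% × R$874.00 = R$203.23
Difference: |R$179.82 − R$203.23| = R$23.41 (higher under M)

R$23.41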